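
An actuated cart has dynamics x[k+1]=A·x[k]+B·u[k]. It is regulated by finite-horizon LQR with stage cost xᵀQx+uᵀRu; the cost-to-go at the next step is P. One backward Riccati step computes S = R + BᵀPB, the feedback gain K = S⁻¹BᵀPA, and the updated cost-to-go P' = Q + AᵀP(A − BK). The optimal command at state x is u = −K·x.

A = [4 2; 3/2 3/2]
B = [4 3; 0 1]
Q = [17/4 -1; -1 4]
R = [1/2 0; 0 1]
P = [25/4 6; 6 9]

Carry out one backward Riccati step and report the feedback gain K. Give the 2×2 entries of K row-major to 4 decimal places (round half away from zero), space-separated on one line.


BᵀP = [25.0000 24.0000; 24.7500 27.0000]
S = R + BᵀPB = [1/2 0; 0 1] + [100.0000 99.0000; 99.0000 101.2500] = [100.5000 99.0000; 99.0000 102.2500]
BᵀPA = [136.0000 86.0000; 139.5000 90.0000]
K = S⁻¹·BᵀPA = [0.2010 -0.2452; 1.1697 1.1176]
A−BK = [-0.3131 -0.3720; 0.3303 0.3824]
AᵀP(A−BK) = [1.7420 1.6917; 1.6917 1.7530]
P' = Q + AᵀP(A−BK) = [5.9920 0.6917; 0.6917 5.7530]
tr(P') = 11.7450

0.2010 -0.2452 1.1697 1.1176


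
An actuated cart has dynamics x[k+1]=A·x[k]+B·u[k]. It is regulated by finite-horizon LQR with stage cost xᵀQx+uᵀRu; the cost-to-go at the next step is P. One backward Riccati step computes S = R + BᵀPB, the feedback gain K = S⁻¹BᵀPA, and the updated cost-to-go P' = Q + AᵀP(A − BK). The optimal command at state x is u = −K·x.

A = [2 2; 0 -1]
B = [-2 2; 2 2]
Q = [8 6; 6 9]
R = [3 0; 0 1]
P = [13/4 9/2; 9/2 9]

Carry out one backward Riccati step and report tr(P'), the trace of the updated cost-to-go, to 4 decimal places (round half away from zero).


BᵀP = [2.5000 9.0000; 15.5000 27.0000]
S = R + BᵀPB = [3 0; 0 1] + [13.0000 23.0000; 23.0000 85.0000] = [16.0000 23.0000; 23.0000 86.0000]
BᵀPA = [5.0000 -4.0000; 31.0000 4.0000]
K = S⁻¹·BᵀPA = [-0.3341 -0.5148; 0.4498 0.1842]
A−BK = [0.4321 0.6021; -0.2314 -0.3388]
AᵀP(A−BK) = [0.7261 0.8642; 0.8642 1.2043]
P' = Q + AᵀP(A−BK) = [8.7261 6.8642; 6.8642 10.2043]
tr(P') = 18.9303

18.9303


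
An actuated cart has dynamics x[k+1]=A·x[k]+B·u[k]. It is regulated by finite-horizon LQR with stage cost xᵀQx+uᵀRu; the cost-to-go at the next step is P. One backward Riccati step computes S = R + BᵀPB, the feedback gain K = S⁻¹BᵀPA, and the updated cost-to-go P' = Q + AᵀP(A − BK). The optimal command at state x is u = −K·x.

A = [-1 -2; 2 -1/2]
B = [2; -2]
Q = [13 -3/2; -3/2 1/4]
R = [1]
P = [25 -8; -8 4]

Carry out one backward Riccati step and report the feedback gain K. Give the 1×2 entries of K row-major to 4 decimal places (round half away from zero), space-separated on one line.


-0.6298 -0.6630

BᵀP = [66.0000 -24.0000]
S = R + BᵀPB = [1] + [180.0000] = [181.0000]
BᵀPA = [-114.0000 -120.0000]
K = S⁻¹·BᵀPA = [-0.6298 -0.6630]
A−BK = [0.2597 -0.6740; 0.7403 -1.8260]
AᵀP(A−BK) = [1.1989 -1.5801; -1.5801 5.4420]
P' = Q + AᵀP(A−BK) = [14.1989 -3.0801; -3.0801 5.6920]
tr(P') = 19.8909


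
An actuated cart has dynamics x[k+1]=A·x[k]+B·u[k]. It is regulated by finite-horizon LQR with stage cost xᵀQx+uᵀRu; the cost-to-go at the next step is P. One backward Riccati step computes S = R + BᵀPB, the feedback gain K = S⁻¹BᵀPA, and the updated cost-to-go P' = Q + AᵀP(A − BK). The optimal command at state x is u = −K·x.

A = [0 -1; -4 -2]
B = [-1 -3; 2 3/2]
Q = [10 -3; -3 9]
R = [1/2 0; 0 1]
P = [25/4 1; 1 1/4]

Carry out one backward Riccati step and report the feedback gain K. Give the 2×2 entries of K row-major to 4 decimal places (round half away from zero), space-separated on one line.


BᵀP = [-4.2500 -0.5000; -17.2500 -2.6250]
S = R + BᵀPB = [1/2 0; 0 1] + [3.2500 12.0000; 12.0000 47.8125] = [3.7500 12.0000; 12.0000 48.8125]
BᵀPA = [2.0000 5.2500; 10.5000 22.5000]
K = S⁻¹·BᵀPA = [-0.7267 -0.3517; 0.3938 0.5474]
A−BK = [0.4546 0.2905; -3.1373 -2.1176]
AᵀP(A−BK) = [1.3189 0.9556; 0.9556 0.7797]
P' = Q + AᵀP(A−BK) = [11.3189 -2.0444; -2.0444 9.7797]
tr(P') = 21.0986

-0.7267 -0.3517 0.3938 0.5474


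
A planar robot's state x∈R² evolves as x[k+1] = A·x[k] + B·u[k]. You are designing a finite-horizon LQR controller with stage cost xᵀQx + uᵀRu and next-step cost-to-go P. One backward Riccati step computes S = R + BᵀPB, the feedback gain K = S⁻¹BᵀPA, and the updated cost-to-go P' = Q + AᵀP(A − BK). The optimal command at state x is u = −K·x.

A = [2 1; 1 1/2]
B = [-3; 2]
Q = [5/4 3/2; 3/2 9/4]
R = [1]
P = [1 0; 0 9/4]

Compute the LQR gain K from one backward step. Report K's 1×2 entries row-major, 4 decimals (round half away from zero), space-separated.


BᵀP = [-3.0000 4.5000]
S = R + BᵀPB = [1] + [18.0000] = [19.0000]
BᵀPA = [-1.5000 -0.7500]
K = S⁻¹·BᵀPA = [-0.0789 -0.0395]
A−BK = [1.7632 0.8816; 1.1579 0.5789]
AᵀP(A−BK) = [6.1316 3.0658; 3.0658 1.5329]
P' = Q + AᵀP(A−BK) = [7.3816 4.5658; 4.5658 3.7829]
tr(P') = 11.1645

-0.0789 -0.0395


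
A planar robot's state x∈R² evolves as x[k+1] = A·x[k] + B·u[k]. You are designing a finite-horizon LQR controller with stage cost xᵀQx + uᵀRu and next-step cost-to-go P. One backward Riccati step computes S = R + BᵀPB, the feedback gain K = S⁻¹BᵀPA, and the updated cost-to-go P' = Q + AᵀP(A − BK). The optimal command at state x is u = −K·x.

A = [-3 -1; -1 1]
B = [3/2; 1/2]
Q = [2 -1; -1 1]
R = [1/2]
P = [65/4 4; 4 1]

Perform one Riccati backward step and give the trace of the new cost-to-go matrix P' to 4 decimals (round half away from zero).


BᵀP = [26.3750 6.5000]
S = R + BᵀPB = [1/2] + [42.8125] = [43.3125]
BᵀPA = [-85.6250 -19.8750]
K = S⁻¹·BᵀPA = [-1.9769 -0.4589]
A−BK = [-0.0346 -0.3117; -0.0115 1.2294]
AᵀP(A−BK) = [1.9769 0.4589; 0.4589 0.1299]
P' = Q + AᵀP(A−BK) = [3.9769 -0.5411; -0.5411 1.1299]
tr(P') = 5.1068

5.1068


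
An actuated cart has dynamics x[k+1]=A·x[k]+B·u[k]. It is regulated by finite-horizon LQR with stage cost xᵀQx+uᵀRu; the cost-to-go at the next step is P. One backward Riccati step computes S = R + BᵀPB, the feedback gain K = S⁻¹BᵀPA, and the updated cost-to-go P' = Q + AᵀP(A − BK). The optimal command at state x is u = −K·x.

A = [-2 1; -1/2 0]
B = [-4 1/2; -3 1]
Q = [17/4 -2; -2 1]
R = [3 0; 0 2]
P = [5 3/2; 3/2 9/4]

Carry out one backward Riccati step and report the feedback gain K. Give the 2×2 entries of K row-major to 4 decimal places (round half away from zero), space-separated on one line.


BᵀP = [-24.5000 -12.7500; 4.0000 3.0000]
S = R + BᵀPB = [3 0; 0 2] + [136.2500 -25.0000; -25.0000 5.0000] = [139.2500 -25.0000; -25.0000 7.0000]
BᵀPA = [55.3750 -24.5000; -9.5000 4.0000]
K = S⁻¹·BᵀPA = [0.4292 -0.2044; 0.1758 -0.1587]
A−BK = [-0.3710 0.2616; 0.6119 -0.4546]
AᵀP(A−BK) = [1.4641 -0.9371; -0.9371 0.6262]
P' = Q + AᵀP(A−BK) = [5.7141 -2.9371; -2.9371 1.6262]
tr(P') = 7.3402

0.4292 -0.2044 0.1758 -0.1587


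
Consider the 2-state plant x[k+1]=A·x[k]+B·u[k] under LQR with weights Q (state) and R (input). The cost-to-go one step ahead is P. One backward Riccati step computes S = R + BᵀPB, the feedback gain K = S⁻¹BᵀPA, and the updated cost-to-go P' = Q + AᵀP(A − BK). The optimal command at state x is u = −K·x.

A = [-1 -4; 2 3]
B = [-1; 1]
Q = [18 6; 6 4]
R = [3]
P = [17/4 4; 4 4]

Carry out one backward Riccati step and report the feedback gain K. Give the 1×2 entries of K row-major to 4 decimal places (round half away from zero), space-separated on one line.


0.0769 0.3077

BᵀP = [-0.2500 0.0000]
S = R + BᵀPB = [3] + [0.2500] = [3.2500]
BᵀPA = [0.2500 1.0000]
K = S⁻¹·BᵀPA = [0.0769 0.3077]
A−BK = [-0.9231 -3.6923; 1.9231 2.6923]
AᵀP(A−BK) = [4.2308 -3.0769; -3.0769 7.6923]
P' = Q + AᵀP(A−BK) = [22.2308 2.9231; 2.9231 11.6923]
tr(P') = 33.9231


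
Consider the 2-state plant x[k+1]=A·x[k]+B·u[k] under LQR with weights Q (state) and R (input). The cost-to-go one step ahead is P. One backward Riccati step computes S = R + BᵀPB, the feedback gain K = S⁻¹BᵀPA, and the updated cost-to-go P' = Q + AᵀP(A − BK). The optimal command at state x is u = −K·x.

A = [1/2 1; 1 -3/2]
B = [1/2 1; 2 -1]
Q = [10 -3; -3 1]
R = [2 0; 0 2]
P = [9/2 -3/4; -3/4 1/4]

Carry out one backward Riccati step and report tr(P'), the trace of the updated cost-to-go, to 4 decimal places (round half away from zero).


13.0386

BᵀP = [0.7500 0.1250; 5.2500 -1.0000]
S = R + BᵀPB = [2 0; 0 2] + [0.6250 0.6250; 0.6250 6.2500] = [2.6250 0.6250; 0.6250 8.2500]
BᵀPA = [0.5000 0.5625; 1.6250 6.7500]
K = S⁻¹·BᵀPA = [0.1462 0.0198; 0.1859 0.8167]
A−BK = [0.2410 0.1734; 0.8935 -0.7230]
AᵀP(A−BK) = [0.2498 0.3505; 0.3505 1.7888]
P' = Q + AᵀP(A−BK) = [10.2498 -2.6495; -2.6495 2.7888]
tr(P') = 13.0386


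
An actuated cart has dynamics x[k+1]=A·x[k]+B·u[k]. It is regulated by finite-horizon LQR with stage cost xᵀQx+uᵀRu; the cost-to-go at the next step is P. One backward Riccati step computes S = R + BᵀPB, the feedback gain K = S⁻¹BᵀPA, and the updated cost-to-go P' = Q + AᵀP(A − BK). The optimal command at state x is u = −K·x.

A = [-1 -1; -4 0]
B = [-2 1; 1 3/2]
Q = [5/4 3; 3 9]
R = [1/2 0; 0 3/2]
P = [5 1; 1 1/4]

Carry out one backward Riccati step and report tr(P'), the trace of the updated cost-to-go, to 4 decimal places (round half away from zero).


11.6962

BᵀP = [-9.0000 -1.7500; 6.5000 1.3750]
S = R + BᵀPB = [1/2 0; 0 3/2] + [16.2500 -11.6250; -11.6250 8.5625] = [16.7500 -11.6250; -11.6250 10.0625]
BᵀPA = [16.0000 9.0000; -12.0000 -6.5000]
K = S⁻¹·BᵀPA = [0.6436 0.4490; -0.4490 -0.1272]
A−BK = [0.7362 0.0253; -3.9701 -0.2582]
AᵀP(A−BK) = [1.3143 0.2891; 0.2891 0.1319]
P' = Q + AᵀP(A−BK) = [2.5643 3.2891; 3.2891 9.1319]
tr(P') = 11.6962


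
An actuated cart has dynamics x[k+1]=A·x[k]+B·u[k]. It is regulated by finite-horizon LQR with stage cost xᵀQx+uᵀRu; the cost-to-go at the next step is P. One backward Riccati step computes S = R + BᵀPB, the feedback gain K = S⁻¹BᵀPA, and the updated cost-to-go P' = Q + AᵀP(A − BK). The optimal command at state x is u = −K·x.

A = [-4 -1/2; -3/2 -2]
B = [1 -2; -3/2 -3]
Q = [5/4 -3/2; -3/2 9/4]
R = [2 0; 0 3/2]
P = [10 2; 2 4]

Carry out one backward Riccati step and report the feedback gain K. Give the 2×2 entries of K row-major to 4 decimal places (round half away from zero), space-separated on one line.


BᵀP = [7.0000 -4.0000; -26.0000 -16.0000]
S = R + BᵀPB = [2 0; 0 3/2] + [13.0000 -2.0000; -2.0000 100.0000] = [15.0000 -2.0000; -2.0000 101.5000]
BᵀPA = [-22.0000 4.5000; 128.0000 45.0000]
K = S⁻¹·BᵀPA = [-1.3019 0.3601; 1.2354 0.4504]
A−BK = [-0.2272 0.0408; 0.2534 -0.1086]
AᵀP(A−BK) = [6.2223 -0.2356; -0.2356 0.6097]
P' = Q + AᵀP(A−BK) = [7.4723 -1.7356; -1.7356 2.8597]
tr(P') = 10.3320

-1.3019 0.3601 1.2354 0.4504


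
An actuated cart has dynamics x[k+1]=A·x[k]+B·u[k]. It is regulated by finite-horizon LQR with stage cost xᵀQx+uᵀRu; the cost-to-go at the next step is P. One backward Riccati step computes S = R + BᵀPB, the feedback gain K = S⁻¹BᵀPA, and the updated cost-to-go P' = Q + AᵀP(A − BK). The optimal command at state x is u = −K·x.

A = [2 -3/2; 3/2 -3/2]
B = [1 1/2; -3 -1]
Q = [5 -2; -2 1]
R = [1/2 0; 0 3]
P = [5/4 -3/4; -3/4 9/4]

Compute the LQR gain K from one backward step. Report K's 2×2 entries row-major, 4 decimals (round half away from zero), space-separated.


BᵀP = [3.5000 -7.5000; 1.3750 -2.6250]
S = R + BᵀPB = [1/2 0; 0 3] + [26.0000 9.2500; 9.2500 3.3125] = [26.5000 9.2500; 9.2500 6.3125]
BᵀPA = [-4.2500 6.0000; -1.1875 1.8750]
K = S⁻¹·BᵀPA = [-0.1939 0.2512; 0.0960 -0.0711]
A−BK = [2.1459 -1.7157; 1.0143 -0.8174]
AᵀP(A−BK) = [4.8525 -3.8917; -3.8917 3.1259]
P' = Q + AᵀP(A−BK) = [9.8525 -5.8917; -5.8917 4.1259]
tr(P') = 13.9784

-0.1939 0.2512 0.0960 -0.0711


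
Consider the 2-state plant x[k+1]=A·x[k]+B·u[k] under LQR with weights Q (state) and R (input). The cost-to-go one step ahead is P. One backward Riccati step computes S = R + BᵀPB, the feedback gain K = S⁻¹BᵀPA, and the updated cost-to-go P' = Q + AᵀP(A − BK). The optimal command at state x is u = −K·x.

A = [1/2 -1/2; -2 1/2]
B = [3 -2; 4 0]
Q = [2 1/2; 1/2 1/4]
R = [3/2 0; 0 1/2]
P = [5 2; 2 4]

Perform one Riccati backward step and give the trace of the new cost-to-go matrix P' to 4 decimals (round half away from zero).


3.1579

BᵀP = [23.0000 22.0000; -10.0000 -4.0000]
S = R + BᵀPB = [3/2 0; 0 1/2] + [157.0000 -46.0000; -46.0000 20.0000] = [158.5000 -46.0000; -46.0000 20.5000]
BᵀPA = [-32.5000 -0.5000; 3.0000 3.0000]
K = S⁻¹·BᵀPA = [-0.4661 0.1127; -0.8996 0.3993]
A−BK = [0.0992 -0.0396; -0.1355 0.0491]
AᵀP(A−BK) = [0.7994 -0.2842; -0.2842 0.1085]
P' = Q + AᵀP(A−BK) = [2.7994 0.2158; 0.2158 0.3585]
tr(P') = 3.1579


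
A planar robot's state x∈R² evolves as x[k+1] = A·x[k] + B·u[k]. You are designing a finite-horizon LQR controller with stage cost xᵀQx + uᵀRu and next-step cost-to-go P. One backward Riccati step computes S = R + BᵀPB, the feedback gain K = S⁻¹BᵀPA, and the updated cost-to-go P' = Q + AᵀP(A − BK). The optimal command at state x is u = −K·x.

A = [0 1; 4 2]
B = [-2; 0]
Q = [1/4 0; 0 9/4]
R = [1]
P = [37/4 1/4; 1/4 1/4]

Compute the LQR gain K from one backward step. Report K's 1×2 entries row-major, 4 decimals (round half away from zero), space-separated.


BᵀP = [-18.5000 -0.5000]
S = R + BᵀPB = [1] + [37.0000] = [38.0000]
BᵀPA = [-2.0000 -19.5000]
K = S⁻¹·BᵀPA = [-0.0526 -0.5132]
A−BK = [-0.1053 -0.0263; 4.0000 2.0000]
AᵀP(A−BK) = [3.8947 1.9737; 1.9737 1.2434]
P' = Q + AᵀP(A−BK) = [4.1447 1.9737; 1.9737 3.4934]
tr(P') = 7.6382

-0.0526 -0.5132


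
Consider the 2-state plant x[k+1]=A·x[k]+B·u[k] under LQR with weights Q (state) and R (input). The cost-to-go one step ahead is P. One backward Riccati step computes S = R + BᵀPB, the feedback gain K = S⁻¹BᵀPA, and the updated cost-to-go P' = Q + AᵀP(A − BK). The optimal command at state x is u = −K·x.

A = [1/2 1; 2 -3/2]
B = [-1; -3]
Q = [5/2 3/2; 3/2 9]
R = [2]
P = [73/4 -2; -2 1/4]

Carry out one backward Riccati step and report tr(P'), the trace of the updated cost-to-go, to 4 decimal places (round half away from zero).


17.6220

BᵀP = [-12.2500 1.2500]
S = R + BᵀPB = [2] + [8.5000] = [10.5000]
BᵀPA = [-3.6250 -14.1250]
K = S⁻¹·BᵀPA = [-0.3452 -1.3452]
A−BK = [0.1548 -0.3452; 0.9643 -5.5357]
AᵀP(A−BK) = [0.3110 0.9985; 0.9985 5.8110]
P' = Q + AᵀP(A−BK) = [2.8110 2.4985; 2.4985 14.8110]
tr(P') = 17.6220


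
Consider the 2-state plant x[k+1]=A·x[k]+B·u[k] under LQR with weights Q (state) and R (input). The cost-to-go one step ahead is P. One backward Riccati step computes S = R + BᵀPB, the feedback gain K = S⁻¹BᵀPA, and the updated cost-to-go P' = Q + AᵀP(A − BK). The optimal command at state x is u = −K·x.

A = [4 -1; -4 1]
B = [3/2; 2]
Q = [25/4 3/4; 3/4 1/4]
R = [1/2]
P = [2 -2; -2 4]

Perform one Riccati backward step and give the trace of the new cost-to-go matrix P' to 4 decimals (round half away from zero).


108.5000

BᵀP = [-1.0000 5.0000]
S = R + BᵀPB = [1/2] + [8.5000] = [9.0000]
BᵀPA = [-24.0000 6.0000]
K = S⁻¹·BᵀPA = [-2.6667 0.6667]
A−BK = [8.0000 -2.0000; 1.3333 -0.3333]
AᵀP(A−BK) = [96.0000 -24.0000; -24.0000 6.0000]
P' = Q + AᵀP(A−BK) = [102.2500 -23.2500; -23.2500 6.2500]
tr(P') = 108.5000


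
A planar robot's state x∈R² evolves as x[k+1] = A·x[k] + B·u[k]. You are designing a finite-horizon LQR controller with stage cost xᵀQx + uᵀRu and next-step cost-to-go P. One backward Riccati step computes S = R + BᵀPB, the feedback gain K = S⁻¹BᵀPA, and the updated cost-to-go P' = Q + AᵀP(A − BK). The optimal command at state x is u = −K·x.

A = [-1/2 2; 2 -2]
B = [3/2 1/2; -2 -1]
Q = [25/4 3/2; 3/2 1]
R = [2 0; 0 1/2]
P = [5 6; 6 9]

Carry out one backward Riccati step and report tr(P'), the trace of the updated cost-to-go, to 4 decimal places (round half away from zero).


BᵀP = [-4.5000 -9.0000; -3.5000 -6.0000]
S = R + BᵀPB = [2 0; 0 1/2] + [11.2500 6.7500; 6.7500 4.2500] = [13.2500 6.7500; 6.7500 4.7500]
BᵀPA = [-15.7500 9.0000; -10.2500 5.0000]
K = S⁻¹·BᵀPA = [-0.3237 0.5180; -1.6978 0.3165]
A−BK = [0.8345 1.0647; -0.3453 -0.6475]
AᵀP(A−BK) = [2.7482 0.4029; 0.4029 1.7554]
P' = Q + AᵀP(A−BK) = [8.9982 1.9029; 1.9029 2.7554]
tr(P') = 11.7536

11.7536


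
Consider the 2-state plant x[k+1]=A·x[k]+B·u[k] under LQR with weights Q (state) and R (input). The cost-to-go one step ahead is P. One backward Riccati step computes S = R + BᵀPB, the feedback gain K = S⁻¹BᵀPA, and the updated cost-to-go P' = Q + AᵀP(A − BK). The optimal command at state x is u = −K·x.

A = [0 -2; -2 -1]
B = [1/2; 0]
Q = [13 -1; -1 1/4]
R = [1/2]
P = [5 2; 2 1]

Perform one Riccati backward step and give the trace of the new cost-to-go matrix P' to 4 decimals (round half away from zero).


BᵀP = [2.5000 1.0000]
S = R + BᵀPB = [1/2] + [1.2500] = [1.7500]
BᵀPA = [-2.0000 -6.0000]
K = S⁻¹·BᵀPA = [-1.1429 -3.4286]
A−BK = [0.5714 -0.2857; -2.0000 -1.0000]
AᵀP(A−BK) = [1.7143 3.1429; 3.1429 8.4286]
P' = Q + AᵀP(A−BK) = [14.7143 2.1429; 2.1429 8.6786]
tr(P') = 23.3929

23.3929


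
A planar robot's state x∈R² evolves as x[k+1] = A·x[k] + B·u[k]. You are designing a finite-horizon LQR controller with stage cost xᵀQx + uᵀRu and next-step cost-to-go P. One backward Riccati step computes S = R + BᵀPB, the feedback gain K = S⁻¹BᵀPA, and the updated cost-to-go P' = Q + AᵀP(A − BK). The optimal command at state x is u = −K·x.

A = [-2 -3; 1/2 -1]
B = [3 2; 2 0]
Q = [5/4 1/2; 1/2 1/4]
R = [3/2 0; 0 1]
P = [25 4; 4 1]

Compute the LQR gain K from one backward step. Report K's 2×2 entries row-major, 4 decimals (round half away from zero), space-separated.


-0.2148 -0.5852 -0.5974 -0.6026

BᵀP = [83.0000 14.0000; 50.0000 8.0000]
S = R + BᵀPB = [3/2 0; 0 1] + [277.0000 166.0000; 166.0000 100.0000] = [278.5000 166.0000; 166.0000 101.0000]
BᵀPA = [-159.0000 -263.0000; -96.0000 -158.0000]
K = S⁻¹·BᵀPA = [-0.2148 -0.5852; -0.5974 -0.6026]
A−BK = [-0.1607 -0.0393; 0.9297 0.1703]
AᵀP(A−BK) = [0.7408 0.6092; 0.6092 0.8908]
P' = Q + AᵀP(A−BK) = [1.9908 1.1092; 1.1092 1.1408]
tr(P') = 3.1317


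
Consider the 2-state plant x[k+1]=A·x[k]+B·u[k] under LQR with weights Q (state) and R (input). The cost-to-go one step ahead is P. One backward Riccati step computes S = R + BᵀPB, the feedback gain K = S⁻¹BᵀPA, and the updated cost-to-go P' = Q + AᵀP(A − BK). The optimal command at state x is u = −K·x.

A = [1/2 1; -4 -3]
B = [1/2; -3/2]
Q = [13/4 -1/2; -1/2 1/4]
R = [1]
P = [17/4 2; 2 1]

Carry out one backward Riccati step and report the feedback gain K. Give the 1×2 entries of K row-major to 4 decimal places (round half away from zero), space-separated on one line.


BᵀP = [-0.8750 -0.5000]
S = R + BᵀPB = [1] + [0.3125] = [1.3125]
BᵀPA = [1.5625 0.6250]
K = S⁻¹·BᵀPA = [1.1905 0.4762]
A−BK = [-0.0952 0.7619; -2.2143 -2.2857]
AᵀP(A−BK) = [7.2024 2.3810; 2.3810 0.9524]
P' = Q + AᵀP(A−BK) = [10.4524 1.8810; 1.8810 1.2024]
tr(P') = 11.6548

1.1905 0.4762


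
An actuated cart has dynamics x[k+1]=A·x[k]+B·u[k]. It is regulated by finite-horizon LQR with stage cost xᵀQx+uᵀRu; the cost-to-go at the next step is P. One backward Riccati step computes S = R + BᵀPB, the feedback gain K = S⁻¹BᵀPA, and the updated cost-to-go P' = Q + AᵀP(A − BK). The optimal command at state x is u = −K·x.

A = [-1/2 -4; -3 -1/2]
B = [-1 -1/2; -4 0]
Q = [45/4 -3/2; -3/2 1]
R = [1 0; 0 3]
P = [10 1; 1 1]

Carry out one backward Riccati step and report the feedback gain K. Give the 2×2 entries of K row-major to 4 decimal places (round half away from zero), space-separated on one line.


BᵀP = [-14.0000 -5.0000; -5.0000 -0.5000]
S = R + BᵀPB = [1 0; 0 3] + [34.0000 7.0000; 7.0000 2.5000] = [35.0000 7.0000; 7.0000 5.5000]
BᵀPA = [22.0000 58.5000; 4.0000 20.2500]
K = S⁻¹·BᵀPA = [0.6481 1.2544; -0.0976 2.0854]
A−BK = [0.0993 -1.7030; -0.4077 4.5174]
AᵀP(A−BK) = [0.6324 -2.1873; -2.1873 48.6416]
P' = Q + AᵀP(A−BK) = [11.8824 -3.6873; -3.6873 49.6416]
tr(P') = 61.5240

0.6481 1.2544 -0.0976 2.0854


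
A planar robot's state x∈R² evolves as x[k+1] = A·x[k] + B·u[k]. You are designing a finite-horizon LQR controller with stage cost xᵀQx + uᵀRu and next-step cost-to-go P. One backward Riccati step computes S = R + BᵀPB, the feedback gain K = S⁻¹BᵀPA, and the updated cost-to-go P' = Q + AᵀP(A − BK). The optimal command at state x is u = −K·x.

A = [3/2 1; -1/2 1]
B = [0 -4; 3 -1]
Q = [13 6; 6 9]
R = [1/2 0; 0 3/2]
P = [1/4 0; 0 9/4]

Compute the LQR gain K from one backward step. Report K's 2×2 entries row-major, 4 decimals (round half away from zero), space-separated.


BᵀP = [0.0000 6.7500; -1.0000 -2.2500]
S = R + BᵀPB = [1/2 0; 0 3/2] + [20.2500 -6.7500; -6.7500 6.2500] = [20.7500 -6.7500; -6.7500 7.7500]
BᵀPA = [-3.3750 6.7500; -0.3750 -3.2500]
K = S⁻¹·BᵀPA = [-0.2489 0.2636; -0.2652 -0.1898]
A−BK = [0.4393 0.2408; -0.0184 0.0195]
AᵀP(A−BK) = [0.1855 0.0683; 0.0683 0.1041]
P' = Q + AᵀP(A−BK) = [13.1855 6.0683; 6.0683 9.1041]
tr(P') = 22.2896

-0.2489 0.2636 -0.2652 -0.1898


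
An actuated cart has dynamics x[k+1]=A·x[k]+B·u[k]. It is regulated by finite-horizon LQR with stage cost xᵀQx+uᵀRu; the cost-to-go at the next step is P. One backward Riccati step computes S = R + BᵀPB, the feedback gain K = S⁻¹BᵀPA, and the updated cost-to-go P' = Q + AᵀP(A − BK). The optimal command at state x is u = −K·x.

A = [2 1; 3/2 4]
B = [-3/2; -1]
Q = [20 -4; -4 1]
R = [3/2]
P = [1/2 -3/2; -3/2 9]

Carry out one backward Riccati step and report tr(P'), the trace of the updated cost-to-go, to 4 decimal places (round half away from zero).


BᵀP = [0.7500 -6.7500]
S = R + BᵀPB = [3/2] + [5.6250] = [7.1250]
BᵀPA = [-8.6250 -26.2500]
K = S⁻¹·BᵀPA = [-1.2105 -3.6842]
A−BK = [0.1842 -4.5263; 0.2895 0.3158]
AᵀP(A−BK) = [2.8092 8.9737; 8.9737 35.7895]
P' = Q + AᵀP(A−BK) = [22.8092 4.9737; 4.9737 36.7895]
tr(P') = 59.5987

59.5987


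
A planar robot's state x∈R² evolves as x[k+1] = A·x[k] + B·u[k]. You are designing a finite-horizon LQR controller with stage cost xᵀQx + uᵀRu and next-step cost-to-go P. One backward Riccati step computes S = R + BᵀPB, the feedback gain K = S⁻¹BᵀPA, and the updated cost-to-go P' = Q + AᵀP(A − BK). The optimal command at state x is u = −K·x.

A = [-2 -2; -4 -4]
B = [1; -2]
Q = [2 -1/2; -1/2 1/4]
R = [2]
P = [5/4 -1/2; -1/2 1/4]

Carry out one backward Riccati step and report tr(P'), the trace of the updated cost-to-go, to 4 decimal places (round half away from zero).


BᵀP = [2.2500 -1.0000]
S = R + BᵀPB = [2] + [4.2500] = [6.2500]
BᵀPA = [-0.5000 -0.5000]
K = S⁻¹·BᵀPA = [-0.0800 -0.0800]
A−BK = [-1.9200 -1.9200; -4.1600 -4.1600]
AᵀP(A−BK) = [0.9600 0.9600; 0.9600 0.9600]
P' = Q + AᵀP(A−BK) = [2.9600 0.4600; 0.4600 1.2100]
tr(P') = 4.1700

4.1700


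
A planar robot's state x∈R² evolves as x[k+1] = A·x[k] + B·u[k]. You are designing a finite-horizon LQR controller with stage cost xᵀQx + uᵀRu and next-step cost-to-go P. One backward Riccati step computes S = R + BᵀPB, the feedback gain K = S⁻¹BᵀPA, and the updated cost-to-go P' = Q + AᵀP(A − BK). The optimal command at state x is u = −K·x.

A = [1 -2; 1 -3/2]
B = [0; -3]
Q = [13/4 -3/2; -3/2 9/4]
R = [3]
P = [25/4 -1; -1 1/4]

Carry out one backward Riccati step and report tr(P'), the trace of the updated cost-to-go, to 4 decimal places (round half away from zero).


BᵀP = [3.0000 -0.7500]
S = R + BᵀPB = [3] + [2.2500] = [5.2500]
BᵀPA = [2.2500 -4.8750]
K = S⁻¹·BᵀPA = [0.4286 -0.9286]
A−BK = [1.0000 -2.0000; 2.2857 -4.2857]
AᵀP(A−BK) = [3.5357 -7.2857; -7.2857 15.0357]
P' = Q + AᵀP(A−BK) = [6.7857 -8.7857; -8.7857 17.2857]
tr(P') = 24.0714

24.0714


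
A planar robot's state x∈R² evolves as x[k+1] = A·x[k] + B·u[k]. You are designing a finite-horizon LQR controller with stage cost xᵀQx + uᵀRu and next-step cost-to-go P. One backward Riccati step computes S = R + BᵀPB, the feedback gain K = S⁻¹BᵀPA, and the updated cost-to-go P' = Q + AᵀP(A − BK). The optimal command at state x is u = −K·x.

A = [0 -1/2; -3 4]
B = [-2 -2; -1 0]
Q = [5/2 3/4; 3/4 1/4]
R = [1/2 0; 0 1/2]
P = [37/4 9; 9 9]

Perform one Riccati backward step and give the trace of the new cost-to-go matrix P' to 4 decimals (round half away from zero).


BᵀP = [-27.5000 -27.0000; -18.5000 -18.0000]
S = R + BᵀPB = [1/2 0; 0 1/2] + [82.0000 55.0000; 55.0000 37.0000] = [82.5000 55.0000; 55.0000 37.5000]
BᵀPA = [81.0000 -94.2500; 54.0000 -62.7500]
K = S⁻¹·BᵀPA = [0.9818 -1.2091; 0.0000 0.1000]
A−BK = [1.9636 -2.7182; -2.0182 2.7909]
AᵀP(A−BK) = [1.4727 -1.9636; -1.9636 2.6307]
P' = Q + AᵀP(A−BK) = [3.9727 -1.2136; -1.2136 2.8807]
tr(P') = 6.8534

6.8534


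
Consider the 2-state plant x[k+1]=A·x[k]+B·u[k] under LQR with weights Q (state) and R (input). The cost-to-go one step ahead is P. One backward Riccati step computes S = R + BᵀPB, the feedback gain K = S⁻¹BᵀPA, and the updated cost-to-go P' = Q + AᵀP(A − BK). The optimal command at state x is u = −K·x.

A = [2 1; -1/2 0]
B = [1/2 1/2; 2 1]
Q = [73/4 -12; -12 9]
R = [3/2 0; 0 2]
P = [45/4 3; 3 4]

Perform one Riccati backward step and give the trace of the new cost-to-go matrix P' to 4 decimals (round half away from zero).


BᵀP = [11.6250 9.5000; 8.6250 5.5000]
S = R + BᵀPB = [3/2 0; 0 2] + [24.8125 15.3125; 15.3125 9.8125] = [26.3125 15.3125; 15.3125 11.8125]
BᵀPA = [18.5000 11.6250; 14.5000 8.6250]
K = S⁻¹·BᵀPA = [-0.0458 0.0688; 1.2869 0.6410]
A−BK = [1.3795 0.6451; -1.6953 -0.7786]
AᵀP(A−BK) = [22.1875 10.4331; 10.4331 4.9218]
P' = Q + AᵀP(A−BK) = [40.4375 -1.5669; -1.5669 13.9218]
tr(P') = 54.3593

54.3593


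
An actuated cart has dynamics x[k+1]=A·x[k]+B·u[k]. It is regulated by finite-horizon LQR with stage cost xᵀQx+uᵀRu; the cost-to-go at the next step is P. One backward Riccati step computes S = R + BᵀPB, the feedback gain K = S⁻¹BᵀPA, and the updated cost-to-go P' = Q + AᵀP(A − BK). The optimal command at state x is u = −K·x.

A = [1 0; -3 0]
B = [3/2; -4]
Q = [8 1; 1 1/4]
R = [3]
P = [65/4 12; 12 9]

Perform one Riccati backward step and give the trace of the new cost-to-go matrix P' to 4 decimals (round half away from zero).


BᵀP = [-23.6250 -18.0000]
S = R + BᵀPB = [3] + [36.5625] = [39.5625]
BᵀPA = [30.3750 0.0000]
K = S⁻¹·BᵀPA = [0.7678 0.0000]
A−BK = [-0.1517 0.0000; 0.0711 0.0000]
AᵀP(A−BK) = [1.9289 0.0000; 0.0000 0.0000]
P' = Q + AᵀP(A−BK) = [9.9289 1.0000; 1.0000 0.2500]
tr(P') = 10.1789

10.1789


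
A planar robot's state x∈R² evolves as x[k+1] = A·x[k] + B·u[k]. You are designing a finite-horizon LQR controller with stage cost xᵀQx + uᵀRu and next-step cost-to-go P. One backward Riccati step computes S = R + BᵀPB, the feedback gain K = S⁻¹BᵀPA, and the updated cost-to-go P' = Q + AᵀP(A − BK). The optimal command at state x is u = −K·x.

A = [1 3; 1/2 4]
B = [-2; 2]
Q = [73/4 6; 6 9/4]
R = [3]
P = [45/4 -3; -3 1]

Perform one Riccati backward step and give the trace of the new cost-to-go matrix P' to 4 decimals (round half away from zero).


BᵀP = [-28.5000 8.0000]
S = R + BᵀPB = [3] + [73.0000] = [76.0000]
BᵀPA = [-24.5000 -53.5000]
K = S⁻¹·BᵀPA = [-0.3224 -0.7039]
A−BK = [0.3553 1.5921; 1.1447 5.4079]
AᵀP(A−BK) = [0.6020 2.0033; 2.0033 7.5888]
P' = Q + AᵀP(A−BK) = [18.8520 8.0033; 8.0033 9.8388]
tr(P') = 28.6908

28.6908


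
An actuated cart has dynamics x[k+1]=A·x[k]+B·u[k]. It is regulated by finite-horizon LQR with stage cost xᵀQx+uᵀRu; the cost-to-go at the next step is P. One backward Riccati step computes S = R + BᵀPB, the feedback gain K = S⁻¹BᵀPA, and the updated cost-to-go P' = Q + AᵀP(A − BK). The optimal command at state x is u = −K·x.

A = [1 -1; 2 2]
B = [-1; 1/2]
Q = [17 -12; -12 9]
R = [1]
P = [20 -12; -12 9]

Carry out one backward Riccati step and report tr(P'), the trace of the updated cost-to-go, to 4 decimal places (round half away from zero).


BᵀP = [-26.0000 16.5000]
S = R + BᵀPB = [1] + [34.2500] = [35.2500]
BᵀPA = [7.0000 59.0000]
K = S⁻¹·BᵀPA = [0.1986 1.6738]
A−BK = [1.1986 0.6738; 1.9007 1.1631]
AᵀP(A−BK) = [6.6099 4.2837; 4.2837 5.2482]
P' = Q + AᵀP(A−BK) = [23.6099 -7.7163; -7.7163 14.2482]
tr(P') = 37.8582

37.8582


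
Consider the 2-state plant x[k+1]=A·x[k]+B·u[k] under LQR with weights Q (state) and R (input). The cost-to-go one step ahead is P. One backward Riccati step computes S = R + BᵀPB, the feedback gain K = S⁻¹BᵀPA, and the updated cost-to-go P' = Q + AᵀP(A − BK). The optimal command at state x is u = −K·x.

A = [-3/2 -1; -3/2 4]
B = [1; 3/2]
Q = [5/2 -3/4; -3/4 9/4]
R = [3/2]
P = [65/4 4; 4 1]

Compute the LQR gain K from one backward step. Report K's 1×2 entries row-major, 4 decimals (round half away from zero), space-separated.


BᵀP = [22.2500 5.5000]
S = R + BᵀPB = [3/2] + [30.5000] = [32.0000]
BᵀPA = [-41.6250 -0.2500]
K = S⁻¹·BᵀPA = [-1.3008 -0.0078]
A−BK = [-0.1992 -0.9922; 0.4512 4.0117]
AᵀP(A−BK) = [2.6675 0.0498; 0.0498 0.2480]
P' = Q + AᵀP(A−BK) = [5.1675 -0.7002; -0.7002 2.4980]
tr(P') = 7.6655

-1.3008 -0.0078


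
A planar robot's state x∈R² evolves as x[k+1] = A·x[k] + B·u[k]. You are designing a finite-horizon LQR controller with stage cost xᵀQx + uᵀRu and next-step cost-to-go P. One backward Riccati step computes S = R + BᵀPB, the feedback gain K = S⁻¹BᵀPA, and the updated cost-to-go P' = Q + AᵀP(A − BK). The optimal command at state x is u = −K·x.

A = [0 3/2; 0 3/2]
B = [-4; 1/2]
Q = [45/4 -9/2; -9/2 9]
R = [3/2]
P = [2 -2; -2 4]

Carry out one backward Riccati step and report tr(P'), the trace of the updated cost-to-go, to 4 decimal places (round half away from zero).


BᵀP = [-9.0000 10.0000]
S = R + BᵀPB = [3/2] + [41.0000] = [42.5000]
BᵀPA = [0.0000 1.5000]
K = S⁻¹·BᵀPA = [0.0000 0.0353]
A−BK = [0.0000 1.6412; 0.0000 1.4824]
AᵀP(A−BK) = [0.0000 0.0000; 0.0000 4.4471]
P' = Q + AᵀP(A−BK) = [11.2500 -4.5000; -4.5000 13.4471]
tr(P') = 24.6971

24.6971


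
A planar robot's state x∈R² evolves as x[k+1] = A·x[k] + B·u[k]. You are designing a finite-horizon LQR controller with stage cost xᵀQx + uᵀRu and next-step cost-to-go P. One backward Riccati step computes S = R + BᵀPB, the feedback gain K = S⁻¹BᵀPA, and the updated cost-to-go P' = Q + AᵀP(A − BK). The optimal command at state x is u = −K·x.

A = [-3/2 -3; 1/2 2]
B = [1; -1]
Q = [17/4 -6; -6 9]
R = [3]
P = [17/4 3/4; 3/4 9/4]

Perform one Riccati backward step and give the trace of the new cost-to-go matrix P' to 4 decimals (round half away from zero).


BᵀP = [3.5000 -1.5000]
S = R + BᵀPB = [3] + [5.0000] = [8.0000]
BᵀPA = [-6.0000 -13.5000]
K = S⁻¹·BᵀPA = [-0.7500 -1.6875]
A−BK = [-0.7500 -1.3125; -0.2500 0.3125]
AᵀP(A−BK) = [4.5000 7.8750; 7.8750 15.4688]
P' = Q + AᵀP(A−BK) = [8.7500 1.8750; 1.8750 24.4688]
tr(P') = 33.2188

33.2188


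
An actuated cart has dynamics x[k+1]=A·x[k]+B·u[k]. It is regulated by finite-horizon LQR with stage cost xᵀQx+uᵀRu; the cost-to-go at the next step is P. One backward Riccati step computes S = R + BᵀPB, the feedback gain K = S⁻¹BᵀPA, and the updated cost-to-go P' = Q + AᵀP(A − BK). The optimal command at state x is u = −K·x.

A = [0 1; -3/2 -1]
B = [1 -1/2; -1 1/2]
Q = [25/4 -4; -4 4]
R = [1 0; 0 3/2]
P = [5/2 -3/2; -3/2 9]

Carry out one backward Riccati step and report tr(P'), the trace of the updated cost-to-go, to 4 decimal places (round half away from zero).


BᵀP = [4.0000 -10.5000; -2.0000 5.2500]
S = R + BᵀPB = [1 0; 0 3/2] + [14.5000 -7.2500; -7.2500 3.6250] = [15.5000 -7.2500; -7.2500 5.1250]
BᵀPA = [15.7500 14.5000; -7.8750 -7.2500]
K = S⁻¹·BᵀPA = [0.8791 0.8093; -0.2930 -0.2698]
A−BK = [-1.0256 0.0558; -0.4744 -0.0558]
AᵀP(A−BK) = [4.0971 0.8791; 0.8791 0.8093]
P' = Q + AᵀP(A−BK) = [10.3471 -3.1209; -3.1209 4.8093]
tr(P') = 15.1564

15.1564


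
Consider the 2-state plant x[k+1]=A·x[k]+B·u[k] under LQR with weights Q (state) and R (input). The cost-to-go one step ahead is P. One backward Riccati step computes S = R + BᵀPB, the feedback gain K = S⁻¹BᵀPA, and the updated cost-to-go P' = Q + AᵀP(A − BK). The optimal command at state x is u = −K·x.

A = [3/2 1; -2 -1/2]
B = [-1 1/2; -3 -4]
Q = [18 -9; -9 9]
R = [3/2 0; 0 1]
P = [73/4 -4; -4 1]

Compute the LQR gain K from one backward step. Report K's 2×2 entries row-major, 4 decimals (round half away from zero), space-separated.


BᵀP = [-6.2500 1.0000; 25.1250 -6.0000]
S = R + BᵀPB = [3/2 0; 0 1] + [3.2500 -7.1250; -7.1250 36.5625] = [4.7500 -7.1250; -7.1250 37.5625]
BᵀPA = [-11.3750 -6.7500; 49.6875 28.1250]
K = S⁻¹·BᵀPA = [-0.5738 -0.4164; 1.2140 0.6698]
A−BK = [0.3192 0.2487; 1.1344 0.9299]
AᵀP(A−BK) = [2.2171 1.3594; 1.3594 0.8521]
P' = Q + AᵀP(A−BK) = [20.2171 -7.6406; -7.6406 9.8521]
tr(P') = 30.0692

-0.5738 -0.4164 1.2140 0.6698


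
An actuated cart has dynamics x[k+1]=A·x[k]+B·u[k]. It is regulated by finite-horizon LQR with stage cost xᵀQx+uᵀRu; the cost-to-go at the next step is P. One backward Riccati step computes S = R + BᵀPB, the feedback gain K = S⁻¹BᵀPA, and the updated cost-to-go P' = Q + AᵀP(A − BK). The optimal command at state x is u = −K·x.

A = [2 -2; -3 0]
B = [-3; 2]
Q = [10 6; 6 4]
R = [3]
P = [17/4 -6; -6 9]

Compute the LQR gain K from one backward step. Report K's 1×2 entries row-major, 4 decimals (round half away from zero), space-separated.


-1.0553 0.3317

BᵀP = [-24.7500 36.0000]
S = R + BᵀPB = [3] + [146.2500] = [149.2500]
BᵀPA = [-157.5000 49.5000]
K = S⁻¹·BᵀPA = [-1.0553 0.3317]
A−BK = [-1.1658 -1.0050; -0.8894 -0.6633]
AᵀP(A−BK) = [3.7940 -0.7638; -0.7638 0.5829]
P' = Q + AᵀP(A−BK) = [13.7940 5.2362; 5.2362 4.5829]
tr(P') = 18.3769


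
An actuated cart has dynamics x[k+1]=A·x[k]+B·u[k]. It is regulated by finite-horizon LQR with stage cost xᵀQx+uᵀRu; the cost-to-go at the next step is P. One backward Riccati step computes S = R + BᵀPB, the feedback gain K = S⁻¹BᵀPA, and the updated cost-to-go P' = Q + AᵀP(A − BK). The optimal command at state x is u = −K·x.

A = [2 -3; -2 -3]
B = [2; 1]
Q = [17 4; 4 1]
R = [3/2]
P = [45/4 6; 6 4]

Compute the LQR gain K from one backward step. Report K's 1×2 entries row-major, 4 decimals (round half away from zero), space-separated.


BᵀP = [28.5000 16.0000]
S = R + BᵀPB = [3/2] + [73.0000] = [74.5000]
BᵀPA = [25.0000 -133.5000]
K = S⁻¹·BᵀPA = [0.3356 -1.7919]
A−BK = [1.3289 0.5839; -2.3356 -1.2081]
AᵀP(A−BK) = [4.6107 1.2987; 1.2987 6.0252]
P' = Q + AᵀP(A−BK) = [21.6107 5.2987; 5.2987 7.0252]
tr(P') = 28.6359

0.3356 -1.7919


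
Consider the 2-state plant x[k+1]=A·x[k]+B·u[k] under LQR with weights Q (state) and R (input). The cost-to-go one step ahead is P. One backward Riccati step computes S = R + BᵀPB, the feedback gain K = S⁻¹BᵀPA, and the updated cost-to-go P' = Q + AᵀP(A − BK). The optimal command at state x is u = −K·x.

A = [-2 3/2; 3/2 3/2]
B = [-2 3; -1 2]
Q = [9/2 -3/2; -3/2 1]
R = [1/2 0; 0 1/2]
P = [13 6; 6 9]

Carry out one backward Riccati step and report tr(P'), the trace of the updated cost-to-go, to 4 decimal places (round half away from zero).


BᵀP = [-32.0000 -21.0000; 51.0000 36.0000]
S = R + BᵀPB = [1/2 0; 0 1/2] + [85.0000 -138.0000; -138.0000 225.0000] = [85.5000 -138.0000; -138.0000 225.5000]
BᵀPA = [32.5000 -79.5000; -48.0000 130.5000]
K = S⁻¹·BᵀPA = [2.9831 0.3460; 1.6127 0.7905]
A−BK = [-0.8720 -0.1794; 1.2577 0.2651]
AᵀP(A−BK) = [16.7098 3.4468; 3.4468 0.8524]
P' = Q + AᵀP(A−BK) = [21.2098 1.9468; 1.9468 1.8524]
tr(P') = 23.0622

23.0622


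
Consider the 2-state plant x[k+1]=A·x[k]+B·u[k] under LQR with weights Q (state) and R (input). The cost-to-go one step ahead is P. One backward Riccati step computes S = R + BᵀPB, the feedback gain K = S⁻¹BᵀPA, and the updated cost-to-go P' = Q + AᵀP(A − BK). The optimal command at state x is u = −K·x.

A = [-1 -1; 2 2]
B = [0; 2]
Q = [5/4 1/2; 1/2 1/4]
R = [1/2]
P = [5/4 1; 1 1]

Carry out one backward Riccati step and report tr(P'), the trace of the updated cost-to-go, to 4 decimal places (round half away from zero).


BᵀP = [2.0000 2.0000]
S = R + BᵀPB = [1/2] + [4.0000] = [4.5000]
BᵀPA = [2.0000 2.0000]
K = S⁻¹·BᵀPA = [0.4444 0.4444]
A−BK = [-1.0000 -1.0000; 1.1111 1.1111]
AᵀP(A−BK) = [0.3611 0.3611; 0.3611 0.3611]
P' = Q + AᵀP(A−BK) = [1.6111 0.8611; 0.8611 0.6111]
tr(P') = 2.2222

2.2222


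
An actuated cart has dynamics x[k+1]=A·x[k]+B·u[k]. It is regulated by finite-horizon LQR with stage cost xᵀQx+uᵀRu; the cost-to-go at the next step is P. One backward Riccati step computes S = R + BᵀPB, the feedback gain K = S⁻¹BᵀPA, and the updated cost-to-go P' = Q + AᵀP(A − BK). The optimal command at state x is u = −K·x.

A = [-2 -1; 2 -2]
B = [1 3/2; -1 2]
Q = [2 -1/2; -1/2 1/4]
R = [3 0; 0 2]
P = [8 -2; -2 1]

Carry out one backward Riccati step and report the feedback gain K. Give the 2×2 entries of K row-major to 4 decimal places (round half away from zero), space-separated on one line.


BᵀP = [10.0000 -3.0000; 8.0000 -1.0000]
S = R + BᵀPB = [3 0; 0 2] + [13.0000 9.0000; 9.0000 10.0000] = [16.0000 9.0000; 9.0000 12.0000]
BᵀPA = [-26.0000 -4.0000; -18.0000 -6.0000]
K = S⁻¹·BᵀPA = [-1.3514 0.0541; -0.4865 -0.5405]
A−BK = [0.0811 -0.2432; 1.6216 -0.8649]
AᵀP(A−BK) = [8.1081 -0.3243; -0.3243 0.9730]
P' = Q + AᵀP(A−BK) = [10.1081 -0.8243; -0.8243 1.2230]
tr(P') = 11.3311

-1.3514 0.0541 -0.4865 -0.5405


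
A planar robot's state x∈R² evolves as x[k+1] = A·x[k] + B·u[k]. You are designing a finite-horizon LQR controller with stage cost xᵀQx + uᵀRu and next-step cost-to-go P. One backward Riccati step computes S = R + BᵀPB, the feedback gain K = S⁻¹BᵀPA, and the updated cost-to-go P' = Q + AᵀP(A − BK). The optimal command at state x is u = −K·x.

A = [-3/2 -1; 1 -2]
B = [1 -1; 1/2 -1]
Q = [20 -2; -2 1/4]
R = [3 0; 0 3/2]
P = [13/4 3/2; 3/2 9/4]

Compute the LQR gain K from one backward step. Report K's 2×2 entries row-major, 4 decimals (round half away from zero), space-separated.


BᵀP = [4.0000 2.6250; -4.7500 -3.7500]
S = R + BᵀPB = [3 0; 0 3/2] + [5.3125 -6.6250; -6.6250 8.5000] = [8.3125 -6.6250; -6.6250 10.0000]
BᵀPA = [-3.3750 -9.2500; 3.3750 12.2500]
K = S⁻¹·BᵀPA = [-0.2903 -0.2891; 0.1452 1.0335]
A−BK = [-1.0645 0.3226; 1.2903 -0.8220]
AᵀP(A−BK) = [3.5927 -1.0887; -1.0887 2.9158]
P' = Q + AᵀP(A−BK) = [23.5927 -3.0887; -3.0887 3.1658]
tr(P') = 26.7585

-0.2903 -0.2891 0.1452 1.0335


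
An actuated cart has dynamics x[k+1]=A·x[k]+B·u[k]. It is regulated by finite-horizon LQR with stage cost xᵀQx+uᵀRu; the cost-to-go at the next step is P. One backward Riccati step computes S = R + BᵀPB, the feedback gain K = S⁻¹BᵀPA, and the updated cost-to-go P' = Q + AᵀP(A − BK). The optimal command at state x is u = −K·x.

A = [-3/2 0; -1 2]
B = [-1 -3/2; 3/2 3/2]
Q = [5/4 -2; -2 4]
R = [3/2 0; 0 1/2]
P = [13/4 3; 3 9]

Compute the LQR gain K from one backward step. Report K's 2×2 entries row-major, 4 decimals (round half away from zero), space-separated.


-1.5596 1.3848 0.9066 -0.0834

BᵀP = [1.2500 10.5000; -0.3750 9.0000]
S = R + BᵀPB = [3/2 0; 0 1/2] + [14.5000 13.8750; 13.8750 14.0625] = [16.0000 13.8750; 13.8750 14.5625]
BᵀPA = [-12.3750 21.0000; -8.4375 18.0000]
K = S⁻¹·BᵀPA = [-1.5596 1.3848; 0.9066 -0.0834]
A−BK = [-1.6997 1.2597; -0.0205 0.0479]
AᵀP(A−BK) = [13.6615 -10.5666; -10.5666 8.4199]
P' = Q + AᵀP(A−BK) = [14.9115 -12.5666; -12.5666 12.4199]
tr(P') = 27.3314


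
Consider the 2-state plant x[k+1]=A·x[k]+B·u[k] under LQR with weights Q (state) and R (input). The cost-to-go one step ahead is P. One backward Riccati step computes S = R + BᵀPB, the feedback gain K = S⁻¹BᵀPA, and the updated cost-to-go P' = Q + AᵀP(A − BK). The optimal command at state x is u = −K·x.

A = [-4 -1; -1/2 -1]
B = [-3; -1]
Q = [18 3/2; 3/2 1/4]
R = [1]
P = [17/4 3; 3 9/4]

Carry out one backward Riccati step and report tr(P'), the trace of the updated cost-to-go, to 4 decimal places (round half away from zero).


BᵀP = [-15.7500 -11.2500]
S = R + BᵀPB = [1] + [58.5000] = [59.5000]
BᵀPA = [68.6250 27.0000]
K = S⁻¹·BᵀPA = [1.1534 0.4538]
A−BK = [-0.5399 0.3613; 0.6534 -0.5462]
AᵀP(A−BK) = [1.4131 0.4842; 0.4842 0.2479]
P' = Q + AᵀP(A−BK) = [19.4131 1.9842; 1.9842 0.4979]
tr(P') = 19.9110

19.9110
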